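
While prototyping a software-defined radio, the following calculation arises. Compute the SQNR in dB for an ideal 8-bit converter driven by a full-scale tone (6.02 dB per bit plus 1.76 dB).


Theoretical SNR for a full-scale sinusoid:
SNR = 6.02 * N + 1.76
    = 6.02 * 8 + 1.76
    = 48.16 + 1.76
    = 49.92 dB

49.92 dB


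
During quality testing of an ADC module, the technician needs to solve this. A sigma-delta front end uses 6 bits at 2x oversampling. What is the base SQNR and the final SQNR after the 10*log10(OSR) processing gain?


Step 1 — baseline SQNR at Nyquist:
SQNR_base = 6.02*N + 1.76
          = 6.02*6 + 1.76
          = 37.88 dB

Step 2 — oversampling processing gain:
G = 10*log10(OSR) = 10*log10(2) = 3.01 dB

Step 3 — total:
SQNR_total = 37.88 + 3.01 = 40.89 dB

Base SQNR = 37.88 dB; oversampled SQNR = 40.89 dB


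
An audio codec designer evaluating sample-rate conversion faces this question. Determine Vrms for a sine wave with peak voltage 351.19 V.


RMS voltage for a sinusoidal waveform:
V_rms = V_peak / sqrt(2)
      = 351.19 / 1.414214
      = 248.329 V

248.329 V


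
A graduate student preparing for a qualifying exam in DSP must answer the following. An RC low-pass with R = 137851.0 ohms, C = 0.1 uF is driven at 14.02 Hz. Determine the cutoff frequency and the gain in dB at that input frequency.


Step 1 — cutoff frequency:
fc = 1 / (2*pi*R*C)
C = 0.1 uF = 1e-07 F
fc = 1 / (2*pi*137851.0*1e-07)
   = 11.5454 Hz

Step 2 — magnitude at f = 14.02 Hz:
|H(f)| = 1 / sqrt(1 + (f/fc)^2)
f/fc = 14.02 / 11.5454 = 1.214336
|H| = 1 / sqrt(1 + 1.474612) = 0.6356916
|H|_dB = 20*log10(0.6356916) = -3.94 dB

fc = 11.5454 Hz; |H(14.02 Hz)| = -3.94 dB


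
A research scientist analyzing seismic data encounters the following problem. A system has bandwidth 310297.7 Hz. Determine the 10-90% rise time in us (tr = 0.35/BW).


Rise time from bandwidth relationship:
tr = 0.35 / BW
   = 0.35 / 310297.7
   = 1.127949063e-06 s
   = 1.1279 us

1.1279 us


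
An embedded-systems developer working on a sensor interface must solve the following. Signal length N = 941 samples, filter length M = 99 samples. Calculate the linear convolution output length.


Linear convolution output length:
L = N + M - 1
  = 941 + 99 - 1
  = 1039 samples

1039


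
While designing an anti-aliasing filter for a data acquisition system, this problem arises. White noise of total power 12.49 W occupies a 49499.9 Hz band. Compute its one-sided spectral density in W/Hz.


Power spectral density:
PSD = P / BW
    = 12.49 / 49499.9
    = 0.00025232 W/Hz

0.00025232 W/Hz


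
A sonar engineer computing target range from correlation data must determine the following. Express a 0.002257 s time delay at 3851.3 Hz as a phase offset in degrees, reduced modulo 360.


Phase shift from frequency and time delay:
phi = 360 * f * t_delay
    = 360 * 3851.3 * 0.002257
    = 3129.26 degrees
    mod 360 = 249.26 degrees

249.26 degrees


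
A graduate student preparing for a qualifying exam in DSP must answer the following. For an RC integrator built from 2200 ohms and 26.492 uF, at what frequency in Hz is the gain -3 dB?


Cutoff frequency of a first-order RC filter:
fc = 1 / (2 * pi * R * C)
C = 26.492 uF = 2.6492e-05 F
fc = 1 / (2 * pi * 2200 * 2.6492e-05)
   = 1 / 0.36619911934716
   = 2.730755 Hz

2.730755 Hz


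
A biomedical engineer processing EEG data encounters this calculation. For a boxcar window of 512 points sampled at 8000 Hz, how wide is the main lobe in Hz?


Main lobe width for a rectangular window:
Width = 2 * fs / N
      = 2 * 8000 / 512
      = 16000 / 512
      = 31.25 Hz

31.25 Hz


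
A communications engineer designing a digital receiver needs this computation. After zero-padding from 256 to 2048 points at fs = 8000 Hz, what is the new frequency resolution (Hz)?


Frequency resolution after zero-padding:
N_padded = 256 * 8 = 2048
df = fs / N_padded
   = 8000 / 2048
   = 3.9062 Hz

3.9062 Hz


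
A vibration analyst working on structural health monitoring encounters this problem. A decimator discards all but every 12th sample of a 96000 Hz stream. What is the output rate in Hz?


Decimation reduces the sample rate:
fs_out = fs_in / M
       = 96000 / 12
       = 8000.0 Hz

8000.0 Hz


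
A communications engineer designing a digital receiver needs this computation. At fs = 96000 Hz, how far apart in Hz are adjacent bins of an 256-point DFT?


DFT frequency resolution:
df = fs / N
   = 96000 / 256
   = 375.0 Hz

375.0 Hz


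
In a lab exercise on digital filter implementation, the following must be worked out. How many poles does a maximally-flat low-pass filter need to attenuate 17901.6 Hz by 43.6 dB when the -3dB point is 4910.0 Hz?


Butterworth filter order formula:
n = log10(10^(A/10) - 1) / (2 * log10(f_stop/f_pass))
10^(43.6/10) - 1 = 22907.6765
f_stop/f_pass = 17901.6 / 4910.0 = 3.6459
n = 3.8803 -> ceil = 4

4


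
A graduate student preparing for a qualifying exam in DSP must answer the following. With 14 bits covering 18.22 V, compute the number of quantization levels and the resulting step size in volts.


Step 1 — number of quantization levels:
L = 2^N = 2^14 = 16384

Step 2 — LSB step size:
delta = Vfs / L
      = 18.22 / 16384
      = 0.00111206 V

Levels = 16384; step size = 0.00111206 V


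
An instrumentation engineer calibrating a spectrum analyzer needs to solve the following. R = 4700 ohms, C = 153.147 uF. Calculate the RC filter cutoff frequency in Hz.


Cutoff frequency of a first-order RC filter:
fc = 1 / (2 * pi * R * C)
C = 153.147 uF = 0.000153147 F
fc = 1 / (2 * pi * 4700 * 0.000153147)
   = 1 / 4.5225796071216
   = 0.221113 Hz

0.221113 Hz


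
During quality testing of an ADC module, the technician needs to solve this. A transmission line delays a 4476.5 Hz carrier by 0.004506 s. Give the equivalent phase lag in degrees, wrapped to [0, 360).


Phase shift from frequency and time delay:
phi = 360 * f * t_delay
    = 360 * 4476.5 * 0.004506
    = 7261.6 degrees
    mod 360 = 61.6 degrees

61.6 degrees


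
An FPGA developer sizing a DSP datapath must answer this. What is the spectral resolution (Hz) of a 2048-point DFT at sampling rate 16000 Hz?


DFT frequency resolution:
df = fs / N
   = 16000 / 2048
   = 7.8125 Hz

7.8125 Hz


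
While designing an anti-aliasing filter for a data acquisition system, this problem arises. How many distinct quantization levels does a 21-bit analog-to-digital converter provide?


Number of quantization levels = 2^N
= 2^21
= 2097152

2097152


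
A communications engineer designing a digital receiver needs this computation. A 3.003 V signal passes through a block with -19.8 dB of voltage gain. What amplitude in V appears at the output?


Output voltage from dB gain:
V_out = V_in * 10^(gain_dB / 20)
      = 3.003 * 10^(-19.8 / 20)
      = 3.003 * 0.102329
      = 0.3073 V

0.3073 V


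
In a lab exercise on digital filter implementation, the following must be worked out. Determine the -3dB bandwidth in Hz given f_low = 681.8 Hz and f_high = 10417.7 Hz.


Bandwidth is the difference of -3dB frequencies:
BW = f_high - f_low
   = 10417.7 - 681.8
   = 9735.9 Hz

9735.9 Hz


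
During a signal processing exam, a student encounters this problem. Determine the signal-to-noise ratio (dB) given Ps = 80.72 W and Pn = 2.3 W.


SNR in decibels:
SNR = 10 * log10(Ps / Pn)
    = 10 * log10(80.72 / 2.3)
    = 10 * log10(35.0957)
    = 10 * 1.5453
    = 15.45 dB

15.45 dB


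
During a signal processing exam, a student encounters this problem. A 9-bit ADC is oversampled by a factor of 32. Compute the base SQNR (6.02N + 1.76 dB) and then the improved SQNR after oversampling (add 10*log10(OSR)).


Step 1 — baseline SQNR at Nyquist:
SQNR_base = 6.02*N + 1.76
          = 6.02*9 + 1.76
          = 55.94 dB

Step 2 — oversampling processing gain:
G = 10*log10(OSR) = 10*log10(32) = 15.05 dB

Step 3 — total:
SQNR_total = 55.94 + 15.05 = 70.99 dB

Base SQNR = 55.94 dB; oversampled SQNR = 70.99 dB


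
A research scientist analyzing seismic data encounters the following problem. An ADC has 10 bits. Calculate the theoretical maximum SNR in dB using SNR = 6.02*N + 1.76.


Theoretical SNR for a full-scale sinusoid:
SNR = 6.02 * N + 1.76
    = 6.02 * 10 + 1.76
    = 60.2 + 1.76
    = 61.96 dB

61.96 dB


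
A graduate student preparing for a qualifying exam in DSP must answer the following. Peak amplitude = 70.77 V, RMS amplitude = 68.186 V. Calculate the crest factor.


Crest factor is the ratio of peak to RMS:
CF = V_peak / V_rms
   = 70.77 / 68.186
   = 1.0379

1.0379


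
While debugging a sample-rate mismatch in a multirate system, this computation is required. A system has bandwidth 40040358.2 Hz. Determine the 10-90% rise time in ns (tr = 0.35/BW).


Rise time from bandwidth relationship:
tr = 0.35 / BW
   = 0.35 / 40040358.2
   = 8.741180542e-09 s
   = 8.7412 ns

8.7412 ns


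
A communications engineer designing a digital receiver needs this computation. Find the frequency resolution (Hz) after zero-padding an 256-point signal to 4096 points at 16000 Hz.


Frequency resolution after zero-padding:
N_padded = 256 * 16 = 4096
df = fs / N_padded
   = 16000 / 4096
   = 3.9062 Hz

3.9062 Hz


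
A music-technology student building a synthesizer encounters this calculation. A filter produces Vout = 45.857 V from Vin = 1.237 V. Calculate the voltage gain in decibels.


Voltage gain in dB:
G = 20 * log10(Vout / Vin)
  = 20 * log10(45.857 / 1.237)
  = 20 * log10(37.07114)
  = 20 * 1.569036
  = 31.38 dB

31.38 dB


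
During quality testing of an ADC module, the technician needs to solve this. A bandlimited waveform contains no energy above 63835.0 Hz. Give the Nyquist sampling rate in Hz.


The Nyquist rate is twice the maximum frequency component.
fs_min = 2 * fmax
      = 2 * 63835.0
      = 127670.0 Hz

127670.0


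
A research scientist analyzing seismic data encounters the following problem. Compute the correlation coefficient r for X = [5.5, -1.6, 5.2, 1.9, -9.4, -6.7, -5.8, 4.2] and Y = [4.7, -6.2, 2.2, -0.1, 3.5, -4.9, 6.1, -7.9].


Pearson correlation coefficient (population):
r = cov(X,Y) / (std(X) * std(Y))
Mean X = -0.8375, Mean Y = -0.325
Cov(X,Y) = -2.973437
Std(X) = 5.504302, Std(Y) = 5.005185
r = -0.1079

-0.1079


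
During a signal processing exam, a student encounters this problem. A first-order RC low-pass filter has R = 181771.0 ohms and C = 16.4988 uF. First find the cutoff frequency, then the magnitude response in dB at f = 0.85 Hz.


Step 1 — cutoff frequency:
fc = 1 / (2*pi*R*C)
C = 16.4988 uF = 1.64988e-05 F
fc = 1 / (2*pi*181771.0*1.64988e-05)
   = 0.0530693 Hz

Step 2 — magnitude at f = 0.85 Hz:
|H(f)| = 1 / sqrt(1 + (f/fc)^2)
f/fc = 0.85 / 0.0530693 = 16.016793
|H| = 1 / sqrt(1 + 256.537658) = 0.0623131
|H|_dB = 20*log10(0.0623131) = -24.11 dB

fc = 0.0530693 Hz; |H(0.85 Hz)| = -24.11 dB


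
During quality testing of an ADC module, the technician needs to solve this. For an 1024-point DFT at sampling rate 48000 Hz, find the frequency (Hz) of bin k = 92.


Frequency of DFT bin k:
f_k = k * fs / N
    = 92 * 48000 / 1024
    = 4416000 / 1024
    = 4312.5 Hz

4312.5 Hz


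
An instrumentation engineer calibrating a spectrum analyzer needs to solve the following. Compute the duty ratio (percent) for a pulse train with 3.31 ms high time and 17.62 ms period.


Duty cycle as a percentage:
DC = (t_on / T) * 100
   = (3.31 / 17.62) * 100
   = 0.187855 * 100
   = 18.79 %

18.79 %


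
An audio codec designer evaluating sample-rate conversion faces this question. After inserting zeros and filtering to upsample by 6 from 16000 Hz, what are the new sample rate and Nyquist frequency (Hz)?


Step 1 — output sample rate after interpolation by L:
fs_out = L * fs_in = 6 * 16000 = 96000 Hz

Step 2 — Nyquist frequency of the output stream:
f_Nyq = fs_out / 2 = 96000 / 2 = 48000.0 Hz

fs_out = 96000 Hz; f_Nyquist = 48000.0 Hz


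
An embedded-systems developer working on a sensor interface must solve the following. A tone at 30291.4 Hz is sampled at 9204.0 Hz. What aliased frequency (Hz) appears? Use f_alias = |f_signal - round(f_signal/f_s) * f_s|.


Compute the nearest integer multiple of fs to the signal:
n = round(30291.4 / 9204.0) = 3
f_alias = |30291.4 - 3 * 9204.0|
        = |30291.4 - 27612.0|
        = 2679.4 Hz

2679.4


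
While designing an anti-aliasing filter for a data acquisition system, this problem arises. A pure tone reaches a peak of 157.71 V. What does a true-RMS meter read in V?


RMS voltage for a sinusoidal waveform:
V_rms = V_peak / sqrt(2)
      = 157.71 / 1.414214
      = 111.518 V

111.518 V


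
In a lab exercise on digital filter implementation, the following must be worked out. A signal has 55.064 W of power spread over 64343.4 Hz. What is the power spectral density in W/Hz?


Power spectral density:
PSD = P / BW
    = 55.064 / 64343.4
    = 0.00085578 W/Hz

0.00085578 W/Hz


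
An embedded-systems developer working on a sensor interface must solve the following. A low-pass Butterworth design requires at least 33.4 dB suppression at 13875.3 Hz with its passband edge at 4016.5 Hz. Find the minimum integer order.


Butterworth filter order formula:
n = log10(10^(A/10) - 1) / (2 * log10(f_stop/f_pass))
10^(33.4/10) - 1 = 2186.7616
f_stop/f_pass = 13875.3 / 4016.5 = 3.4546
n = 3.1016 -> ceil = 4

4


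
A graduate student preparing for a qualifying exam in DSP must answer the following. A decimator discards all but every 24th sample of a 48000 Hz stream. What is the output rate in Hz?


Decimation reduces the sample rate:
fs_out = fs_in / M
       = 48000 / 24
       = 2000.0 Hz

2000.0 Hz


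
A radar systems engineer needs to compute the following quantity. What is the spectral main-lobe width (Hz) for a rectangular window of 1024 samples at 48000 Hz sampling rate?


Main lobe width for a rectangular window:
Width = 2 * fs / N
      = 2 * 48000 / 1024
      = 96000 / 1024
      = 93.75 Hz

93.75 Hz


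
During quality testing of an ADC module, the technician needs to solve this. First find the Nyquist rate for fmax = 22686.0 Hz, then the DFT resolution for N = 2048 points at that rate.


Step 1 — Nyquist sampling rate:
fs = 2 * fmax = 2 * 22686.0 = 45372.0 Hz

Step 2 — DFT bin spacing:
df = fs / N = 45372.0 / 2048 = 22.1543 Hz

22.1543 Hz


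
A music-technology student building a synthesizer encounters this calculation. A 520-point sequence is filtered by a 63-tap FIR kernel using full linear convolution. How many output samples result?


Linear convolution output length:
L = N + M - 1
  = 520 + 63 - 1
  = 582 samples

582


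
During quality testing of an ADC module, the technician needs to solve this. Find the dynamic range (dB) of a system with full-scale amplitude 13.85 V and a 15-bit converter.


Dynamic range from full-scale to LSB:
V_min = V_max / 2^bits = 13.85 / 2^15
DR = 20 * log10(V_max / V_min)
   = 20 * log10(2^15)
   = 20 * 15 * log10(2)
   = 90.31 dB

90.31 dB


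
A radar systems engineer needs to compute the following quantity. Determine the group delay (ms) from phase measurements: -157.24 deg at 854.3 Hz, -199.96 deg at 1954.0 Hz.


Group delay from phase difference:
tau = -d(phi)/d(omega)
d(phi) = -42.72 deg = -0.745605 rad
d(omega) = 2*pi*(1954.0 - 854.3) = 6909.6189 rad/s
tau = -(-0.745605) / 6909.6189
    = 0.1079 ms

0.1079 ms


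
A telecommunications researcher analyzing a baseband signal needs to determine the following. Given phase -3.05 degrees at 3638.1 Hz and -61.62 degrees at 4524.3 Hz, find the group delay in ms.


Group delay from phase difference:
tau = -d(phi)/d(omega)
d(phi) = -58.57 deg = -1.022239 rad
d(omega) = 2*pi*(4524.3 - 3638.1) = 5568.1588 rad/s
tau = -(-1.022239) / 5568.1588
    = 0.1836 ms

0.1836 ms


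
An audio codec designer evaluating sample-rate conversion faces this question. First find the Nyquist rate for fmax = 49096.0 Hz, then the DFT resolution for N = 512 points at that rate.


Step 1 — Nyquist sampling rate:
fs = 2 * fmax = 2 * 49096.0 = 98192.0 Hz

Step 2 — DFT bin spacing:
df = fs / N = 98192.0 / 512 = 191.7812 Hz

191.7812 Hz


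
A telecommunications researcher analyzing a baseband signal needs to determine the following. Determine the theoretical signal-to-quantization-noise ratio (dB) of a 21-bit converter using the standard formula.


Theoretical SNR for a full-scale sinusoid:
SNR = 6.02 * N + 1.76
    = 6.02 * 21 + 1.76
    = 126.42 + 1.76
    = 128.18 dB

128.18 dB


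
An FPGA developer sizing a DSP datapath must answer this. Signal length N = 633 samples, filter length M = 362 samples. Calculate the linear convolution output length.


Linear convolution output length:
L = N + M - 1
  = 633 + 362 - 1
  = 994 samples

994


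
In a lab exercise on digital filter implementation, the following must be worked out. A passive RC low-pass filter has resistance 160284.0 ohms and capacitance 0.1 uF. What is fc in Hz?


Cutoff frequency of a first-order RC filter:
fc = 1 / (2 * pi * R * C)
C = 0.1 uF = 1e-07 F
fc = 1 / (2 * pi * 160284.0 * 1e-07)
   = 1 / 0.1007094073776
   = 9.929559 Hz

9.929559 Hz


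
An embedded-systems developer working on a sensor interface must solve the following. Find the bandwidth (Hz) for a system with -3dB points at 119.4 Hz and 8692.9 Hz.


Bandwidth is the difference of -3dB frequencies:
BW = f_high - f_low
   = 8692.9 - 119.4
   = 8573.5 Hz

8573.5 Hz


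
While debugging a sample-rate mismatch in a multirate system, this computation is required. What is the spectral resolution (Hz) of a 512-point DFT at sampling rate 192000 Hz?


DFT frequency resolution:
df = fs / N
   = 192000 / 512
   = 375.0 Hz

375.0 Hz


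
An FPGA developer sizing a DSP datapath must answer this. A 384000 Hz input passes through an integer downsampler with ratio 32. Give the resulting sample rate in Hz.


Decimation reduces the sample rate:
fs_out = fs_in / M
       = 384000 / 32
       = 12000.0 Hz

12000.0 Hz


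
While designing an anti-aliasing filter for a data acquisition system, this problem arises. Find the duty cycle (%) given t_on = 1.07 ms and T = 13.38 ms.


Duty cycle as a percentage:
DC = (t_on / T) * 100
   = (1.07 / 13.38) * 100
   = 0.07997 * 100
   = 8.0 %

8.0 %


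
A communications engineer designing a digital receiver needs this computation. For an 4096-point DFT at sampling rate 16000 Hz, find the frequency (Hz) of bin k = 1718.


Frequency of DFT bin k:
f_k = k * fs / N
    = 1718 * 16000 / 4096
    = 27488000 / 4096
    = 6710.938 Hz

6710.938 Hz


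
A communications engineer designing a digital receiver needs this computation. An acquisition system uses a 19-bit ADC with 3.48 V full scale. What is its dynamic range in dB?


Dynamic range from full-scale to LSB:
V_min = V_max / 2^bits = 3.48 / 2^19
DR = 20 * log10(V_max / V_min)
   = 20 * log10(2^19)
   = 20 * 19 * log10(2)
   = 114.39 dB

114.39 dB


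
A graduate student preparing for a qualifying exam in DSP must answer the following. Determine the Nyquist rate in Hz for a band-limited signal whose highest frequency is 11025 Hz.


The Nyquist rate is twice the maximum frequency component.
fs_min = 2 * fmax
      = 2 * 11025
      = 22050 Hz

22050


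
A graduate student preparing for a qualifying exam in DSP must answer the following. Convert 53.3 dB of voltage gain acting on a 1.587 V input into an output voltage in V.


Output voltage from dB gain:
V_out = V_in * 10^(gain_dB / 20)
      = 1.587 * 10^(53.3 / 20)
      = 1.587 * 462.381021
      = 733.7987 V

733.7987 V


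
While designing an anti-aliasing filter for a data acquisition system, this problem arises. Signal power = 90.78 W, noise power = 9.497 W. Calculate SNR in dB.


SNR in decibels:
SNR = 10 * log10(Ps / Pn)
    = 10 * log10(90.78 / 9.497)
    = 10 * log10(9.5588)
    = 10 * 0.9804
    = 9.8 dB

9.8 dB


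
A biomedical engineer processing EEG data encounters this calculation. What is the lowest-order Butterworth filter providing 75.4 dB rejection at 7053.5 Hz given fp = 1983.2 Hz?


Butterworth filter order formula:
n = log10(10^(A/10) - 1) / (2 * log10(f_stop/f_pass))
10^(75.4/10) - 1 = 34673684.0453
f_stop/f_pass = 7053.5 / 1983.2 = 3.5566
n = 6.8416 -> ceil = 7

7


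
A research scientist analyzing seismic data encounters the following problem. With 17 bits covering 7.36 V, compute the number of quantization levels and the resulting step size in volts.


Step 1 — number of quantization levels:
L = 2^N = 2^17 = 131072

Step 2 — LSB step size:
delta = Vfs / L
      = 7.36 / 131072
      = 5.615e-05 V

Levels = 131072; step size = 5.615e-05 V


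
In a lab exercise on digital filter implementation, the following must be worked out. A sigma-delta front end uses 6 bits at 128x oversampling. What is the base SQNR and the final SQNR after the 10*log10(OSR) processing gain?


Step 1 — baseline SQNR at Nyquist:
SQNR_base = 6.02*N + 1.76
          = 6.02*6 + 1.76
          = 37.88 dB

Step 2 — oversampling processing gain:
G = 10*log10(OSR) = 10*log10(128) = 21.07 dB

Step 3 — total:
SQNR_total = 37.88 + 21.07 = 58.95 dB

Base SQNR = 37.88 dB; oversampled SQNR = 58.95 dB


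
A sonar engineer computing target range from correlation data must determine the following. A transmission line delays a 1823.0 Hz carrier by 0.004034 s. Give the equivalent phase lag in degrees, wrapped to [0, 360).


Phase shift from frequency and time delay:
phi = 360 * f * t_delay
    = 360 * 1823.0 * 0.004034
    = 2647.43 degrees
    mod 360 = 127.43 degrees

127.43 degrees


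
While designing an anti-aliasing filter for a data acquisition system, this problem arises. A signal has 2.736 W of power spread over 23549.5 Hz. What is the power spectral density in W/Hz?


Power spectral density:
PSD = P / BW
    = 2.736 / 23549.5
    = 0.00011618 W/Hz

0.00011618 W/Hz


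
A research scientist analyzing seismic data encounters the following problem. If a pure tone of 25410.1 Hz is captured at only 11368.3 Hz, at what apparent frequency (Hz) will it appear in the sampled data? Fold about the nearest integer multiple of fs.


Compute the nearest integer multiple of fs to the signal:
n = round(25410.1 / 11368.3) = 2
f_alias = |25410.1 - 2 * 11368.3|
        = |25410.1 - 22736.6|
        = 2673.5 Hz

2673.5


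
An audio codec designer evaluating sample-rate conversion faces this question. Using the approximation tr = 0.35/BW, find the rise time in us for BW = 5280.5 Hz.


Rise time from bandwidth relationship:
tr = 0.35 / BW
   = 0.35 / 5280.5
   = 6.628160212e-05 s
   = 66.2816 us

66.2816 us


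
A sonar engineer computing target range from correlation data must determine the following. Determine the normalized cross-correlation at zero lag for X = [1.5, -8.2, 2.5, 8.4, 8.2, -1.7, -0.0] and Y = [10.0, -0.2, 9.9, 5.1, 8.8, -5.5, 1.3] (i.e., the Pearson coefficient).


Pearson correlation coefficient (population):
r = cov(X,Y) / (std(X) * std(Y))
Mean X = 1.5286, Mean Y = 4.2
Cov(X,Y) = 17.257143
Std(X) = 5.346217, Std(Y) = 5.476704
r = 0.5894

0.5894


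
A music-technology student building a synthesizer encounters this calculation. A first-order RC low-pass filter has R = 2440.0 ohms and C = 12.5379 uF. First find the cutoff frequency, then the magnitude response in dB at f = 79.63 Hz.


Step 1 — cutoff frequency:
fc = 1 / (2*pi*R*C)
C = 12.5379 uF = 1.25379e-05 F
fc = 1 / (2*pi*2440.0*1.25379e-05)
   = 5.20242 Hz

Step 2 — magnitude at f = 79.63 Hz:
|H(f)| = 1 / sqrt(1 + (f/fc)^2)
f/fc = 79.63 / 5.20242 = 15.306338
|H| = 1 / sqrt(1 + 234.283983) = 0.0651934
|H|_dB = 20*log10(0.0651934) = -23.72 dB

fc = 5.20242 Hz; |H(79.63 Hz)| = -23.72 dB


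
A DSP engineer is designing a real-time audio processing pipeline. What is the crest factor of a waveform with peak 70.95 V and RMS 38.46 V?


Crest factor is the ratio of peak to RMS:
CF = V_peak / V_rms
   = 70.95 / 38.46
   = 1.8448

1.8448


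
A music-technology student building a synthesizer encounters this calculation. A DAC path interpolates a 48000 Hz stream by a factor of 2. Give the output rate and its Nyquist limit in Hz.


Step 1 — output sample rate after interpolation by L:
fs_out = L * fs_in = 2 * 48000 = 96000 Hz

Step 2 — Nyquist frequency of the output stream:
f_Nyq = fs_out / 2 = 96000 / 2 = 48000.0 Hz

fs_out = 96000 Hz; f_Nyquist = 48000.0 Hz


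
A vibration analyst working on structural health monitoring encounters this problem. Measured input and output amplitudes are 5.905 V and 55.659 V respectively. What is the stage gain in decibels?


Voltage gain in dB:
G = 20 * log10(Vout / Vin)
  = 20 * log10(55.659 / 5.905)
  = 20 * log10(9.425741)
  = 20 * 0.974315
  = 19.49 dB

19.49 dB


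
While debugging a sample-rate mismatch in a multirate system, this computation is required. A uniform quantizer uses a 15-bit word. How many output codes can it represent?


Number of quantization levels = 2^N
= 2^15
= 32768

32768


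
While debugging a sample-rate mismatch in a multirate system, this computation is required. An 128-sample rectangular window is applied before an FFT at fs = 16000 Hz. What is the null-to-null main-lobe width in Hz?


Main lobe width for a rectangular window:
Width = 2 * fs / N
      = 2 * 16000 / 128
      = 32000 / 128
      = 250.0 Hz

250.0 Hz


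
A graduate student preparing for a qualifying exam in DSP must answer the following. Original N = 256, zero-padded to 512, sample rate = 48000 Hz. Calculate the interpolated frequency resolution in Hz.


Frequency resolution after zero-padding:
N_padded = 256 * 2 = 512
df = fs / N_padded
   = 48000 / 512
   = 93.75 Hz

93.75 Hz


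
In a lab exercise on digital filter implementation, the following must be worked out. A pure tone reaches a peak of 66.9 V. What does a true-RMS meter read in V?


RMS voltage for a sinusoidal waveform:
V_rms = V_peak / sqrt(2)
      = 66.9 / 1.414214
      = 47.305 V

47.305 V


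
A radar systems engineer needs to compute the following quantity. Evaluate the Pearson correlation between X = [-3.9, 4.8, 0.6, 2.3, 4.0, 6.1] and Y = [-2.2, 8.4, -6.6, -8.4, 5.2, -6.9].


Pearson correlation coefficient (population):
r = cov(X,Y) / (std(X) * std(Y))
Mean X = 2.3167, Mean Y = -1.75
Cov(X,Y) = 4.775833
Std(X) = 3.289081, Std(Y) = 6.400456
r = 0.2269

0.2269


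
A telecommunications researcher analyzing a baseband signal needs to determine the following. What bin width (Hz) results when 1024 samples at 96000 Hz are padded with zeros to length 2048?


Frequency resolution after zero-padding:
N_padded = 1024 * 2 = 2048
df = fs / N_padded
   = 96000 / 2048
   = 46.875 Hz

46.875 Hz


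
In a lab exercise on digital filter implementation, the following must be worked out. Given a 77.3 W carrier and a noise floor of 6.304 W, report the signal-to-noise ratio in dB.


SNR in decibels:
SNR = 10 * log10(Ps / Pn)
    = 10 * log10(77.3 / 6.304)
    = 10 * log10(12.2621)
    = 10 * 1.0886
    = 10.89 dB

10.89 dB


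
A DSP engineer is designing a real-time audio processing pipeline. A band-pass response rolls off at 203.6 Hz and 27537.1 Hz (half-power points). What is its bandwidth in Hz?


Bandwidth is the difference of -3dB frequencies:
BW = f_high - f_low
   = 27537.1 - 203.6
   = 27333.5 Hz

27333.5 Hz


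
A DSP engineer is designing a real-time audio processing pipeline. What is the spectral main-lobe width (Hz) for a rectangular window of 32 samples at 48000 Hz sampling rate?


Main lobe width for a rectangular window:
Width = 2 * fs / N
      = 2 * 48000 / 32
      = 96000 / 32
      = 3000.0 Hz

3000.0 Hz


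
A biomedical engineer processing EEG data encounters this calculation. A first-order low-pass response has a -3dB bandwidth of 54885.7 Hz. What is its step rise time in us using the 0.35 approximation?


Rise time from bandwidth relationship:
tr = 0.35 / BW
   = 0.35 / 54885.7
   = 6.376888698e-06 s
   = 6.3769 us

6.3769 us


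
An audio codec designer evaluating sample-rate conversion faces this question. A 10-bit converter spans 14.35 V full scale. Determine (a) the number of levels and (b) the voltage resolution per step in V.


Step 1 — number of quantization levels:
L = 2^N = 2^10 = 1024

Step 2 — LSB step size:
delta = Vfs / L
      = 14.35 / 1024
      = 0.01401367 V

Levels = 1024; step size = 0.01401367 V


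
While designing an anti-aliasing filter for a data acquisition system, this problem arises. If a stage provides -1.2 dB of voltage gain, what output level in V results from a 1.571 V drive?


Output voltage from dB gain:
V_out = V_in * 10^(gain_dB / 20)
      = 1.571 * 10^(-1.2 / 20)
      = 1.571 * 0.870964
      = 1.3683 V

1.3683 V


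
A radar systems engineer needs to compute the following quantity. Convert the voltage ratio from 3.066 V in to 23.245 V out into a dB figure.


Voltage gain in dB:
G = 20 * log10(Vout / Vin)
  = 20 * log10(23.245 / 3.066)
  = 20 * log10(7.581539)
  = 20 * 0.879757
  = 17.6 dB

17.6 dB


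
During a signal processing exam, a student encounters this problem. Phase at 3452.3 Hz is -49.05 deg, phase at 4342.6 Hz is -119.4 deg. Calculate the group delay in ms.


Group delay from phase difference:
tau = -d(phi)/d(omega)
d(phi) = -70.35 deg = -1.227839 rad
d(omega) = 2*pi*(4342.6 - 3452.3) = 5593.9199 rad/s
tau = -(-1.227839) / 5593.9199
    = 0.2195 ms

0.2195 ms


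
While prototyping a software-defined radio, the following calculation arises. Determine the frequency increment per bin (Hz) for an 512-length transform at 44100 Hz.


DFT frequency resolution:
df = fs / N
   = 44100 / 512
   = 86.1328 Hz

86.1328 Hz


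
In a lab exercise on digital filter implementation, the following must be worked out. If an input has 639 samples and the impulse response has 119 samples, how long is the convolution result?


Linear convolution output length:
L = N + M - 1
  = 639 + 119 - 1
  = 757 samples

757


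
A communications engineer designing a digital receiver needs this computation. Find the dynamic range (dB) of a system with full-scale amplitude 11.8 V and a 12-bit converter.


Dynamic range from full-scale to LSB:
V_min = V_max / 2^bits = 11.8 / 2^12
DR = 20 * log10(V_max / V_min)
   = 20 * log10(2^12)
   = 20 * 12 * log10(2)
   = 72.25 dB

72.25 dB


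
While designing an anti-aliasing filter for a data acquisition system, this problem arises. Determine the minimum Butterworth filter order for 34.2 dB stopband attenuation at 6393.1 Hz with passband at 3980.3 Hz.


Butterworth filter order formula:
n = log10(10^(A/10) - 1) / (2 * log10(f_stop/f_pass))
10^(34.2/10) - 1 = 2629.268
f_stop/f_pass = 6393.1 / 3980.3 = 1.6062
n = 8.3088 -> ceil = 9

9


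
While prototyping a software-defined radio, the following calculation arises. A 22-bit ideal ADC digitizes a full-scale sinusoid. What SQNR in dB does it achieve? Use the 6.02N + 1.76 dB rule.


Theoretical SNR for a full-scale sinusoid:
SNR = 6.02 * N + 1.76
    = 6.02 * 22 + 1.76
    = 132.44 + 1.76
    = 134.2 dB

134.2 dB


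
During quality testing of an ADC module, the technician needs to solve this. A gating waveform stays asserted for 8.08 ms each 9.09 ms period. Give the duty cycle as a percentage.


Duty cycle as a percentage:
DC = (t_on / T) * 100
   = (8.08 / 9.09) * 100
   = 0.888889 * 100
   = 88.89 %

88.89 %


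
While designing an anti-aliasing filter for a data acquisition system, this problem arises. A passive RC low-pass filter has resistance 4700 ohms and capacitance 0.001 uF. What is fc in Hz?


Cutoff frequency of a first-order RC filter:
fc = 1 / (2 * pi * R * C)
C = 0.001 uF = 1e-09 F
fc = 1 / (2 * pi * 4700 * 1e-09)
   = 1 / 2.9530970943744e-05
   = 33862.753849 Hz

33862.753849 Hz


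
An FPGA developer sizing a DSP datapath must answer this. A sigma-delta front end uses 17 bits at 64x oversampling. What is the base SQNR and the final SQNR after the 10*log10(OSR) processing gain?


Step 1 — baseline SQNR at Nyquist:
SQNR_base = 6.02*N + 1.76
          = 6.02*17 + 1.76
          = 104.1 dB

Step 2 — oversampling processing gain:
G = 10*log10(OSR) = 10*log10(64) = 18.06 dB

Step 3 — total:
SQNR_total = 104.1 + 18.06 = 122.16 dB

Base SQNR = 104.1 dB; oversampled SQNR = 122.16 dB


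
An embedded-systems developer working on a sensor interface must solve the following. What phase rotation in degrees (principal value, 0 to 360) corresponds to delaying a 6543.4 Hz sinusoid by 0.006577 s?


Phase shift from frequency and time delay:
phi = 360 * f * t_delay
    = 360 * 6543.4 * 0.006577
    = 15492.94 degrees
    mod 360 = 12.94 degrees

12.94 degrees


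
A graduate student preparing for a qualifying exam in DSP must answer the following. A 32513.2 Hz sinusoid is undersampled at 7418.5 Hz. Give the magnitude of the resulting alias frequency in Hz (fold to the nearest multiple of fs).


Compute the nearest integer multiple of fs to the signal:
n = round(32513.2 / 7418.5) = 4
f_alias = |32513.2 - 4 * 7418.5|
        = |32513.2 - 29674.0|
        = 2839.2 Hz

2839.2


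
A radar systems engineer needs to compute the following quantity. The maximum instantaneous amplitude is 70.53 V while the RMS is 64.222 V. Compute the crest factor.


Crest factor is the ratio of peak to RMS:
CF = V_peak / V_rms
   = 70.53 / 64.222
   = 1.0982

1.0982


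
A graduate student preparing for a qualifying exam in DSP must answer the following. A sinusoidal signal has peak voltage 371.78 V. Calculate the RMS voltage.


RMS voltage for a sinusoidal waveform:
V_rms = V_peak / sqrt(2)
      = 371.78 / 1.414214
      = 262.888 V

262.888 V


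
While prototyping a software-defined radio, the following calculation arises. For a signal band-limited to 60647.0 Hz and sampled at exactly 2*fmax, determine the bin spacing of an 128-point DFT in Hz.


Step 1 — Nyquist sampling rate:
fs = 2 * fmax = 2 * 60647.0 = 121294.0 Hz

Step 2 — DFT bin spacing:
df = fs / N = 121294.0 / 128 = 947.6094 Hz

947.6094 Hz


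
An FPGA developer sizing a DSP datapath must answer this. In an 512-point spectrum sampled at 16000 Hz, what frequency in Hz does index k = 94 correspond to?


Frequency of DFT bin k:
f_k = k * fs / N
    = 94 * 16000 / 512
    = 1504000 / 512
    = 2937.5 Hz

2937.5 Hz


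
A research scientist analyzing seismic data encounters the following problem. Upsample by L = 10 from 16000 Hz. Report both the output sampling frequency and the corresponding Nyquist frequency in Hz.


Step 1 — output sample rate after interpolation by L:
fs_out = L * fs_in = 10 * 16000 = 160000 Hz

Step 2 — Nyquist frequency of the output stream:
f_Nyq = fs_out / 2 = 160000 / 2 = 80000.0 Hz

fs_out = 160000 Hz; f_Nyquist = 80000.0 Hz


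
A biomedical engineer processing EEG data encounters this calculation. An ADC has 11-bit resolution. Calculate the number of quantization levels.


Number of quantization levels = 2^N
= 2^11
= 2048

2048


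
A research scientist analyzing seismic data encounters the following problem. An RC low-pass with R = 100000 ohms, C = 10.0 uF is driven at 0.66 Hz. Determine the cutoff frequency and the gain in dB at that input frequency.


Step 1 — cutoff frequency:
fc = 1 / (2*pi*R*C)
C = 10.0 uF = 1e-05 F
fc = 1 / (2*pi*100000*1e-05)
   = 0.159155 Hz

Step 2 — magnitude at f = 0.66 Hz:
|H(f)| = 1 / sqrt(1 + (f/fc)^2)
f/fc = 0.66 / 0.159155 = 4.146901
|H| = 1 / sqrt(1 + 17.196788) = 0.2344243
|H|_dB = 20*log10(0.2344243) = -12.6 dB

fc = 0.159155 Hz; |H(0.66 Hz)| = -12.6 dB


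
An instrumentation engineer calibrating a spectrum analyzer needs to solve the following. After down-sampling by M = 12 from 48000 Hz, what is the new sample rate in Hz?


Decimation reduces the sample rate:
fs_out = fs_in / M
       = 48000 / 12
       = 4000.0 Hz

4000.0 Hz


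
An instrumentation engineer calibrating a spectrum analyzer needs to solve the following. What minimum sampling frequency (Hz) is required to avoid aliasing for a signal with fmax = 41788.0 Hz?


The Nyquist rate is twice the maximum frequency component.
fs_min = 2 * fmax
      = 2 * 41788.0
      = 83576.0 Hz

83576.0


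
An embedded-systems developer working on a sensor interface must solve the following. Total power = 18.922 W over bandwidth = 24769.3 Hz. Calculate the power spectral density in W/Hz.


Power spectral density:
PSD = P / BW
    = 18.922 / 24769.3
    = 0.00076393 W/Hz

0.00076393 W/Hz


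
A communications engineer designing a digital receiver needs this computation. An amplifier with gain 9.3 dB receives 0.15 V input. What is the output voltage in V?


Output voltage from dB gain:
V_out = V_in * 10^(gain_dB / 20)
      = 0.15 * 10^(9.3 / 20)
      = 0.15 * 2.917427
      = 0.4376 V

0.4376 V


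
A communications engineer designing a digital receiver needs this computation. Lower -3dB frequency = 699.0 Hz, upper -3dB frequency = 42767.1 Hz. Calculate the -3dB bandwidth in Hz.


Bandwidth is the difference of -3dB frequencies:
BW = f_high - f_low
   = 42767.1 - 699.0
   = 42068.1 Hz

42068.1 Hz


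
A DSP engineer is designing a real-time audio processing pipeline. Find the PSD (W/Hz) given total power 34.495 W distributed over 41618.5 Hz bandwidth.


Power spectral density:
PSD = P / BW
    = 34.495 / 41618.5
    = 0.00082884 W/Hz

0.00082884 W/Hz


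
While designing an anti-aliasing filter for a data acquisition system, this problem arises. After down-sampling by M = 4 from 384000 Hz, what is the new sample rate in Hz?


Decimation reduces the sample rate:
fs_out = fs_in / M
       = 384000 / 4
       = 96000.0 Hz

96000.0 Hz


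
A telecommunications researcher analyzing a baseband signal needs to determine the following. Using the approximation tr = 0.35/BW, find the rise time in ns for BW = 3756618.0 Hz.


Rise time from bandwidth relationship:
tr = 0.35 / BW
   = 0.35 / 3756618.0
   = 9.316890884e-08 s
   = 93.1689 ns

93.1689 ns


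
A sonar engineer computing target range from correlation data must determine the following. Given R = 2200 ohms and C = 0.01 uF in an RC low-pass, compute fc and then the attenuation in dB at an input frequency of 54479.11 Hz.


Step 1 — cutoff frequency:
fc = 1 / (2*pi*R*C)
C = 0.01 uF = 1e-08 F
fc = 1 / (2*pi*2200*1e-08)
   = 7234.316 Hz

Step 2 — magnitude at f = 54479.11 Hz:
|H(f)| = 1 / sqrt(1 + (f/fc)^2)
f/fc = 54479.11 / 7234.316 = 7.530651
|H| = 1 / sqrt(1 + 56.710704) = 0.1316351
|H|_dB = 20*log10(0.1316351) = -17.61 dB

fc = 7234.316 Hz; |H(54479.11 Hz)| = -17.61 dB


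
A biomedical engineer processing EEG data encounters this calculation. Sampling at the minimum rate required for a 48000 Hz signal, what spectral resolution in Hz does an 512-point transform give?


Step 1 — Nyquist sampling rate:
fs = 2 * fmax = 2 * 48000 = 96000 Hz

Step 2 — DFT bin spacing:
df = fs / N = 96000 / 512 = 187.5 Hz

187.5 Hz


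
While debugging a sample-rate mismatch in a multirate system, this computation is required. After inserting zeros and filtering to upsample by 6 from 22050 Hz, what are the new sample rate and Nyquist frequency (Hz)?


Step 1 — output sample rate after interpolation by L:
fs_out = L * fs_in = 6 * 22050 = 132300 Hz

Step 2 — Nyquist frequency of the output stream:
f_Nyq = fs_out / 2 = 132300 / 2 = 66150.0 Hz

fs_out = 132300 Hz; f_Nyquist = 66150.0 Hz


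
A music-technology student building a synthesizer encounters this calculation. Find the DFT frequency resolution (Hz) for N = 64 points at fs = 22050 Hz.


DFT frequency resolution:
df = fs / N
   = 22050 / 64
   = 344.5312 Hz

344.5312 Hz


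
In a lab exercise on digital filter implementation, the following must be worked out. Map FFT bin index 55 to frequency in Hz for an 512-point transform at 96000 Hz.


Frequency of DFT bin k:
f_k = k * fs / N
    = 55 * 96000 / 512
    = 5280000 / 512
    = 10312.5 Hz

10312.5 Hz
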